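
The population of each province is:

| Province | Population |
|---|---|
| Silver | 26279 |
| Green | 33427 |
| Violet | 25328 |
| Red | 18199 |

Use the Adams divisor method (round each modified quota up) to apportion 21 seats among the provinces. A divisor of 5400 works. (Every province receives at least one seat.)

With modified divisor 5400: modified quotas Silver 4.866, Green 6.190, Violet 4.690, Red 3.370.
Rounding up: Silver 5, Green 7, Violet 5, Red 4 (total 21).

Silver 5, Green 7, Violet 5, Red 4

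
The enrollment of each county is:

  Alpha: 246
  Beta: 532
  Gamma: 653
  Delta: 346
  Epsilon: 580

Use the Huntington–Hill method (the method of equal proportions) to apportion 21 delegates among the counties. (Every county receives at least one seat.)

With divisor 112: modified quotas Alpha 2.196, Beta 4.750, Gamma 5.830, Delta 3.089, Epsilon 5.179.
Geometric-mean thresholds: Alpha √(2·3)=2.449, Beta √(4·5)=4.472, Gamma √(5·6)=5.477, Delta √(3·4)=3.464, Epsilon √(5·6)=5.477.
Each quota rounded against its threshold gives Alpha 2, Beta 5, Gamma 6, Delta 3, Epsilon 5 (total 21).

Alpha: 2, Beta: 5, Gamma: 6, Delta: 3, Epsilon: 5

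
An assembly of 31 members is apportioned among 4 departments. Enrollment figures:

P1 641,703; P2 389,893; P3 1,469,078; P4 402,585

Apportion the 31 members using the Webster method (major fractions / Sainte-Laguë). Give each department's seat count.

Standard divisor 2903259/31 ≈ 93653.516; standard quotas: P1 6.852, P2 4.163, P3 15.686, P4 4.299.
Rounding to the nearest integer gives P1 7, P2 4, P3 16, P4 4 — total 31, matching the house size, so no adjustment is needed.

P1 7, P2 4, P3 16, P4 4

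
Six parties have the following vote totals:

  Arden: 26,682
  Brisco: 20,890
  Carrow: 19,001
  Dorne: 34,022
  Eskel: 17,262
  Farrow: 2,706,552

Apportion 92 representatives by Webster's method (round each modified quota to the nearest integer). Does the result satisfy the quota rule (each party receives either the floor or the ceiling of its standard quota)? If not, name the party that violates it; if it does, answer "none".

Standard quotas: Arden 0.869, Brisco 0.680, Carrow 0.619, Dorne 1.108, Eskel 0.562, Farrow 88.161.
Webster allocation: Arden 1, Brisco 1, Carrow 1, Dorne 1, Eskel 1, Farrow 87.
Farrow has quota 88.161 (lower 88, upper 89) but receives 87 — outside the quota interval.

Farrow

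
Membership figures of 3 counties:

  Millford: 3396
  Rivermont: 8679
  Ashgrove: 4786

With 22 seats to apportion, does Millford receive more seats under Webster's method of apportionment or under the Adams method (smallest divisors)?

Adams

Webster: Millford 4, Rivermont 12, Ashgrove 6.
Adams: Millford 5, Rivermont 11, Ashgrove 6.
Millford gets 4 under Webster and 5 under Adams.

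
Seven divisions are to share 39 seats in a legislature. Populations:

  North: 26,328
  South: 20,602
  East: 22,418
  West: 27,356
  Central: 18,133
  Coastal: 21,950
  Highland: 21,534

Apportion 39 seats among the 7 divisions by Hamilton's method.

The standard divisor is 158321/39 ≈ 4059.513.
Standard quotas: North 6.4855, South 5.0750, East 5.5223, West 6.7387, Central 4.4668, Coastal 5.4071, Highland 5.3046.
Lower quotas: North 6, South 5, East 5, West 6, Central 4, Coastal 5, Highland 5 (sum 36, leaving 3 seats).
Remainders in descending order: West 0.7387, East 0.5223, North 0.4855, Central 0.4668, Coastal 0.4071, Highland 0.3046, South 0.0750.
Largest remainders: West, East, North receive the extra seats.

North: 7, South: 5, East: 6, West: 7, Central: 4, Coastal: 5, Highland: 5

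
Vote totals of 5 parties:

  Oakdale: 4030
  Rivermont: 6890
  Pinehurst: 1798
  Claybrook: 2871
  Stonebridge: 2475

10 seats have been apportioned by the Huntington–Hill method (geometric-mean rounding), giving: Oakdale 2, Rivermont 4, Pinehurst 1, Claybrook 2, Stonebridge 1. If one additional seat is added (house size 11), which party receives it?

Priority for the next seat is population ÷ (√(s·(s+1))).
Priorities: Oakdale 1645.241, Rivermont 1540.651, Pinehurst 1271.378, Claybrook 1172.081, Stonebridge 1750.089.
Highest priority: Stonebridge.

Stonebridge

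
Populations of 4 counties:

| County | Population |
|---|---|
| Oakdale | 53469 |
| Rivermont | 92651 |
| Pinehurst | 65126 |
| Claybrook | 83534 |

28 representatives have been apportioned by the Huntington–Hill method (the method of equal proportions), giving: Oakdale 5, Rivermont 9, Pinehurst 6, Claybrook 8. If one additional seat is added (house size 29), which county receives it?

Pinehurst

Priority for the next seat is population ÷ (√(s·(s+1))).
Priorities: Oakdale 9762.059, Rivermont 9766.273, Pinehurst 10049.160, Claybrook 9844.576.
Highest priority: Pinehurst.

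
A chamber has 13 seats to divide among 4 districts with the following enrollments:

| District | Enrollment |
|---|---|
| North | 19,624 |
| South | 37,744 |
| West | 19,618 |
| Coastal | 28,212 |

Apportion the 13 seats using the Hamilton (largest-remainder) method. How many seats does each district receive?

Total 105198; standard divisor 105198/13 ≈ 8092.154.
Standard quotas: North 2.4251, South 4.6643, West 2.4243, Coastal 3.4863.
Lower quotas: North 2, South 4, West 2, Coastal 3 (sum 11, leaving 2 seats).
Remainders in descending order: South 0.6643, Coastal 0.4863, North 0.4251, West 0.4243.
The surplus seats go to South, Coastal.

North: 2, South: 5, West: 2, Coastal: 4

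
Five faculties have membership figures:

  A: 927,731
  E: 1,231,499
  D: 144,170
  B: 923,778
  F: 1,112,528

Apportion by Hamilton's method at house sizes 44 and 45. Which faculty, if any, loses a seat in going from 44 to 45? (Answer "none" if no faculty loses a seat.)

D

At 44 seats: A 9, E 13, D 2, B 9, F 11.
At 45 seats: A 10, E 13, D 1, B 10, F 11.
D drops from 2 to 1.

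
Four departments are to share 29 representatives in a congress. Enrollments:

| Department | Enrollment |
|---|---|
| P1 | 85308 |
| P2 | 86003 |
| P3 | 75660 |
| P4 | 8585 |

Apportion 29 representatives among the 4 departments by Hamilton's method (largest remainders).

Standard divisor: 255556 ÷ 29 ≈ 8812.276.
Standard quotas: P1 9.6806, P2 9.7595, P3 8.5858, P4 0.9742.
Lower quotas: P1 9, P2 9, P3 8, P4 0 (sum 26, leaving 3 seats).
Remainders in descending order: P4 0.9742, P2 0.7595, P1 0.6806, P3 0.5858.
Largest remainders: P4, P2, P1 receive the extra seats.

P1 10; P2 10; P3 8; P4 1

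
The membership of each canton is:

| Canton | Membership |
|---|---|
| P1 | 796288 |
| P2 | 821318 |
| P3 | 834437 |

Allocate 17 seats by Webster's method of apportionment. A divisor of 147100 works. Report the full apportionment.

With modified divisor 147100: modified quotas P1 5.413, P2 5.583, P3 5.673.
Rounding to the nearest integer: P1 5, P2 6, P3 6 (total 17).

P1=5, P2=6, P3=6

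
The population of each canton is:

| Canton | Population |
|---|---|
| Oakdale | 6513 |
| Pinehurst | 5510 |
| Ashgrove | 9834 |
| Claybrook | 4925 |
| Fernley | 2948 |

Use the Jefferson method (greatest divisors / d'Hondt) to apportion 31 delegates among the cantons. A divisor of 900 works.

Oakdale=7; Pinehurst=6; Ashgrove=10; Claybrook=5; Fernley=3

With modified divisor 900: modified quotas Oakdale 7.237, Pinehurst 6.122, Ashgrove 10.927, Claybrook 5.472, Fernley 3.276.
Rounding down: Oakdale 7, Pinehurst 6, Ashgrove 10, Claybrook 5, Fernley 3 (total 31).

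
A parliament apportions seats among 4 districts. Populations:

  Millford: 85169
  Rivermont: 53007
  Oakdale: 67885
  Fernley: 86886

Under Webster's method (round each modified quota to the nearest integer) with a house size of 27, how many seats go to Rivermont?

5

Standard divisor 292947/27 ≈ 10849.889; standard quotas: Millford 7.850, Rivermont 4.885, Oakdale 6.257, Fernley 8.008.
Rounding to the nearest integer gives Millford 8, Rivermont 5, Oakdale 6, Fernley 8 — total 27, matching the house size, so no adjustment is needed.
Rivermont receives 5.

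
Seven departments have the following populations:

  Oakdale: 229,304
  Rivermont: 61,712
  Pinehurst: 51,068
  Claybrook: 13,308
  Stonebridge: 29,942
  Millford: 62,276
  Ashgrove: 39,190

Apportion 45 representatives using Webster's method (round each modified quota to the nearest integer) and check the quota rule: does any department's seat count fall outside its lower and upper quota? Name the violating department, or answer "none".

Standard quotas: Oakdale 21.197, Rivermont 5.705, Pinehurst 4.721, Claybrook 1.230, Stonebridge 2.768, Millford 5.757, Ashgrove 3.623.
Webster allocation: Oakdale 20, Rivermont 6, Pinehurst 5, Claybrook 1, Stonebridge 3, Millford 6, Ashgrove 4.
Oakdale has quota 21.197 (lower 21, upper 22) but receives 20 — outside the quota interval.

Oakdale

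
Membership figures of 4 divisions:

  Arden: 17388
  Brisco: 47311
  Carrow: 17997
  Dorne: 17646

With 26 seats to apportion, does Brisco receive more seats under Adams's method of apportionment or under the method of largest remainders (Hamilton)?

Hamilton

Adams: Arden 5, Brisco 11, Carrow 5, Dorne 5.
Hamilton: Arden 4, Brisco 12, Carrow 5, Dorne 5.
Brisco gets 11 under Adams and 12 under Hamilton.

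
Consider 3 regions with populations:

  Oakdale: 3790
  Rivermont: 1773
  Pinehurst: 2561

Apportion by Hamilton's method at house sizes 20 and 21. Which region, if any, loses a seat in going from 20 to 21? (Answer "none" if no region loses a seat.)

At 20 seats: Oakdale 9, Rivermont 5, Pinehurst 6.
At 21 seats: Oakdale 10, Rivermont 4, Pinehurst 7.
Rivermont drops from 5 to 4.

Rivermont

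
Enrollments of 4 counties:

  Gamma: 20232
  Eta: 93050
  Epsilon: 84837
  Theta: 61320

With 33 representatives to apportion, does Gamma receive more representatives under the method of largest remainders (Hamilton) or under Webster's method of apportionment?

Webster

Hamilton: Gamma 2, Eta 12, Epsilon 11, Theta 8.
Webster: Gamma 3, Eta 12, Epsilon 10, Theta 8.
Gamma gets 2 under Hamilton and 3 under Webster.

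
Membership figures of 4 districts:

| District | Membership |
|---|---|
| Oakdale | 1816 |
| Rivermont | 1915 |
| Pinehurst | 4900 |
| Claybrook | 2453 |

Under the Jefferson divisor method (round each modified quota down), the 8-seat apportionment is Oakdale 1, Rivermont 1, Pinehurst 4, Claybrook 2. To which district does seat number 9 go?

Priority for the next seat is population ÷ (current seats + 1).
Priorities: Oakdale 908.000, Rivermont 957.500, Pinehurst 980.000, Claybrook 817.667.
Highest priority: Pinehurst.

Pinehurst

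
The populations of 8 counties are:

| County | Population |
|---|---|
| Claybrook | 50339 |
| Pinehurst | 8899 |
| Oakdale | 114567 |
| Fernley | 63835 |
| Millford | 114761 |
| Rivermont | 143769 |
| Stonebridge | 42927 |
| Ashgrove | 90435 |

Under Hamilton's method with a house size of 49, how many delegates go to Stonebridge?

Total 629532; standard divisor 629532/49 ≈ 12847.592.
Standard quotas: Claybrook 3.9182, Pinehurst 0.6927, Oakdale 8.9174, Fernley 4.9686, Millford 8.9325, Rivermont 11.1903, Stonebridge 3.3412, Ashgrove 7.0391.
Lower quotas: Claybrook 3, Pinehurst 0, Oakdale 8, Fernley 4, Millford 8, Rivermont 11, Stonebridge 3, Ashgrove 7 (sum 44, leaving 5 seats).
Remainders in descending order: Fernley 0.9686, Millford 0.9325, Claybrook 0.9182, Oakdale 0.9174, Pinehurst 0.6927, Stonebridge 0.3412, Rivermont 0.1903, Ashgrove 0.0391.
The surplus seats go to Fernley, Millford, Claybrook, Oakdale, Pinehurst.
Stonebridge receives 3.

3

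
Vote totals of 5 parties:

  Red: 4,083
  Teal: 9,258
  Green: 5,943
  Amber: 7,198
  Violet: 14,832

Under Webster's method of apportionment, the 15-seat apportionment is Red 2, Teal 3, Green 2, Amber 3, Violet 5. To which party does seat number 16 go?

Priority for the next seat is population ÷ (current seats + 0.5).
Priorities: Red 1633.200, Teal 2645.143, Green 2377.200, Amber 2056.571, Violet 2696.727.
Highest priority: Violet.

Violet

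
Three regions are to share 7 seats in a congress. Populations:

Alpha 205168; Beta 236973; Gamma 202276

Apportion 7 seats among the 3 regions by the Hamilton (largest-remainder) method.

Total 644417; standard divisor 644417/7 ≈ 92059.571.
Standard quotas: Alpha 2.2286, Beta 2.5741, Gamma 2.1972.
Lower quotas: Alpha 2, Beta 2, Gamma 2 (sum 6, leaving 1 seat).
Remainders in descending order: Beta 0.5741, Alpha 0.2286, Gamma 0.1972.
Largest remainder: Beta receives the extra seat.

Alpha=2, Beta=3, Gamma=2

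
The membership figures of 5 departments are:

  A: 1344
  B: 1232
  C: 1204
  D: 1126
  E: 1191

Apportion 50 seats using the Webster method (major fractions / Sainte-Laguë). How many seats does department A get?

Standard divisor 6097/50 ≈ 121.94; standard quotas: A 11.022, B 10.103, C 9.874, D 9.234, E 9.767.
Rounding to the nearest integer gives A 11, B 10, C 10, D 9, E 10 — total 50, matching the house size, so no adjustment is needed.
A receives 11.

11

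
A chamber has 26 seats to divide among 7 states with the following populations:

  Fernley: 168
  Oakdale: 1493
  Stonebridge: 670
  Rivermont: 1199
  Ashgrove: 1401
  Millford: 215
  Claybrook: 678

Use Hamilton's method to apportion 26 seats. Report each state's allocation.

Fernley 1, Oakdale 7, Stonebridge 3, Rivermont 5, Ashgrove 6, Millford 1, Claybrook 3

Standard divisor: 5824 ÷ 26 = 224.
Standard quotas: Fernley 0.750, Oakdale 6.665, Stonebridge 2.991, Rivermont 5.353, Ashgrove 6.254, Millford 0.960, Claybrook 3.027.
Lower quotas: Fernley 0, Oakdale 6, Stonebridge 2, Rivermont 5, Ashgrove 6, Millford 0, Claybrook 3 (sum 22, leaving 4 seats).
Remainders in descending order: Stonebridge 0.991, Millford 0.960, Fernley 0.750, Oakdale 0.665, Rivermont 0.353, Ashgrove 0.254, Claybrook 0.027.
The surplus seats go to Stonebridge, Millford, Fernley, Oakdale.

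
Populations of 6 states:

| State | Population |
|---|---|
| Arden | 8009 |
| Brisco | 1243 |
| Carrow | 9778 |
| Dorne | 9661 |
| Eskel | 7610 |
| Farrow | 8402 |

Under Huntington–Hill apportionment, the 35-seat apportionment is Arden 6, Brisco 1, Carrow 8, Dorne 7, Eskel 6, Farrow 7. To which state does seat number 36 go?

Dorne

Priority for the next seat is population ÷ (√(s·(s+1))).
Priorities: Arden 1235.816, Brisco 878.934, Carrow 1152.348, Dorne 1291.005, Eskel 1174.248, Farrow 1122.764.
Highest priority: Dorne.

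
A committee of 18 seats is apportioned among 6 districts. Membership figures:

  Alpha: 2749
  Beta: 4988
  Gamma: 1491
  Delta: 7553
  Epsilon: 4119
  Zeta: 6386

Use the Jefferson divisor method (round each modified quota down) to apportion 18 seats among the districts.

Alpha 2, Beta 3, Gamma 1, Delta 5, Epsilon 3, Zeta 4

Standard divisor 27286/18 ≈ 1515.889; standard quotas: Alpha 1.813, Beta 3.290, Gamma 0.984, Delta 4.983, Epsilon 2.717, Zeta 4.213.
Rounding down gives 1, 3, 0, 4, 2, 4 = 14 seats, so the divisor must be adjusted.
With modified divisor 1300: modified quotas Alpha 2.115, Beta 3.837, Gamma 1.147, Delta 5.810, Epsilon 3.168, Zeta 4.912.
Rounding down: Alpha 2, Beta 3, Gamma 1, Delta 5, Epsilon 3, Zeta 4 (total 18).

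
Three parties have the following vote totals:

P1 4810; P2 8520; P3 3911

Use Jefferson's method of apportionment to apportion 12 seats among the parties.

P1 3, P2 6, P3 3

Standard divisor 17241/12 ≈ 1436.75; standard quotas: P1 3.348, P2 5.930, P3 2.722.
Rounding down gives 3, 5, 2 = 10 seats, so the divisor must be adjusted.
With modified divisor 1260: modified quotas P1 3.817, P2 6.762, P3 3.104.
Rounding down: P1 3, P2 6, P3 3 (total 12).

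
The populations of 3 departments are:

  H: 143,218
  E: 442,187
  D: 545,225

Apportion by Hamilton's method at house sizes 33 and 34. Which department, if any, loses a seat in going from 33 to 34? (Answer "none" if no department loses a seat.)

At 33 seats: H 4, E 13, D 16.
At 34 seats: H 4, E 13, D 17.
No department's allocation decreased.

none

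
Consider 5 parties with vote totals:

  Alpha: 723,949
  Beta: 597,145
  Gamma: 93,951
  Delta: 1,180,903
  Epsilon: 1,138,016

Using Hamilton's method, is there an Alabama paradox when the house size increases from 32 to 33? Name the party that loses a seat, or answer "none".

none

At 32 seats: Alpha 6, Beta 5, Gamma 1, Delta 10, Epsilon 10.
At 33 seats: Alpha 6, Beta 5, Gamma 1, Delta 11, Epsilon 10.
No party's allocation decreased.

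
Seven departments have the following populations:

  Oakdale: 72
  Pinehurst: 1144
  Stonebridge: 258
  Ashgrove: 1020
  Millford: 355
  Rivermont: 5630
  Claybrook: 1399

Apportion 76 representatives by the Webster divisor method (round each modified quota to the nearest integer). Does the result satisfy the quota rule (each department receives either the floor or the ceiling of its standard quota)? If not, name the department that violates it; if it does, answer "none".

Rivermont

Standard quotas: Oakdale 0.554, Pinehurst 8.802, Stonebridge 1.985, Ashgrove 7.848, Millford 2.731, Rivermont 43.316, Claybrook 10.764.
Webster allocation: Oakdale 1, Pinehurst 9, Stonebridge 2, Ashgrove 8, Millford 3, Rivermont 42, Claybrook 11.
Rivermont has quota 43.316 (lower 43, upper 44) but receives 42 — outside the quota interval.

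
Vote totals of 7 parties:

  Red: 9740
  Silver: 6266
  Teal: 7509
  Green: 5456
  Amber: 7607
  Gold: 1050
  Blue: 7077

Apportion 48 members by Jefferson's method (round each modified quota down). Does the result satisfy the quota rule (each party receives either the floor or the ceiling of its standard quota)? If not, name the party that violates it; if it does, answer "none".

none

Standard quotas: Red 10.458, Silver 6.728, Teal 8.062, Green 5.858, Amber 8.168, Gold 1.127, Blue 7.599.
Jefferson allocation: Red 11, Silver 7, Teal 8, Green 6, Amber 8, Gold 1, Blue 7.
Every allocation lies between the lower and upper quota.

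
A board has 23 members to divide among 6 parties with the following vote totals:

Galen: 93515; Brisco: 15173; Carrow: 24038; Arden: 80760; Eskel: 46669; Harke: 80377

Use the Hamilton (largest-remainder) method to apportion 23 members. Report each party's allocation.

Standard divisor: 340532 ÷ 23 ≈ 14805.739.
Standard quotas: Galen 6.3161, Brisco 1.0248, Carrow 1.6236, Arden 5.4546, Eskel 3.1521, Harke 5.4288.
Lower quotas: Galen 6, Brisco 1, Carrow 1, Arden 5, Eskel 3, Harke 5 (sum 21, leaving 2 seats).
Remainders in descending order: Carrow 0.6236, Arden 0.4546, Harke 0.4288, Galen 0.3161, Eskel 0.1521, Brisco 0.0248.
Largest remainders: Carrow, Arden receive the extra seats.

Galen 6, Brisco 1, Carrow 2, Arden 6, Eskel 3, Harke 5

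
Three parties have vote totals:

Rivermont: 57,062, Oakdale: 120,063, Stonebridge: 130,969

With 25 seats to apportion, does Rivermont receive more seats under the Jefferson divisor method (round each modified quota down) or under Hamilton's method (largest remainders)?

Jefferson: Rivermont 4, Oakdale 10, Stonebridge 11.
Hamilton: Rivermont 5, Oakdale 10, Stonebridge 10.
Rivermont gets 4 under Jefferson and 5 under Hamilton.

Hamilton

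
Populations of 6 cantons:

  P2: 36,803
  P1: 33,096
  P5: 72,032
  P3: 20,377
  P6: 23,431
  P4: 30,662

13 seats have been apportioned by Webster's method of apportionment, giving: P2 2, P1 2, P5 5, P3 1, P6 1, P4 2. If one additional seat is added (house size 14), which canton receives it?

P6

Priority for the next seat is population ÷ (current seats + 0.5).
Priorities: P2 14721.200, P1 13238.400, P5 13096.727, P3 13584.667, P6 15620.667, P4 12264.800.
Highest priority: P6.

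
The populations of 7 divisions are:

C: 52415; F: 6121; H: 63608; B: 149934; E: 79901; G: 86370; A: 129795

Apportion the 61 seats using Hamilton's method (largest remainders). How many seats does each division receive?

C 6, F 1, H 7, B 16, E 8, G 9, A 14

Total 568144; standard divisor 568144/61 ≈ 9313.836.
Standard quotas: C 5.6276, F 0.6572, H 6.8294, B 16.0980, E 8.5787, G 9.2733, A 13.9357.
Lower quotas: C 5, F 0, H 6, B 16, E 8, G 9, A 13 (sum 57, leaving 4 seats).
Remainders in descending order: A 0.9357, H 0.8294, F 0.6572, C 0.6276, E 0.5787, G 0.2733, B 0.0980.
The surplus seats go to A, H, F, C.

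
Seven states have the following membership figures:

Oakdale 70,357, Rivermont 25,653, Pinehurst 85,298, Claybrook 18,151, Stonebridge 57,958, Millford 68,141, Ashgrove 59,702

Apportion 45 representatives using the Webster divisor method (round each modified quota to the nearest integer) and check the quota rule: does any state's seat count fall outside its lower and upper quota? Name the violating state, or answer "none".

Standard quotas: Oakdale 8.218, Rivermont 2.996, Pinehurst 9.963, Claybrook 2.120, Stonebridge 6.770, Millford 7.959, Ashgrove 6.973.
Webster allocation: Oakdale 8, Rivermont 3, Pinehurst 10, Claybrook 2, Stonebridge 7, Millford 8, Ashgrove 7.
Every allocation lies between the lower and upper quota.

none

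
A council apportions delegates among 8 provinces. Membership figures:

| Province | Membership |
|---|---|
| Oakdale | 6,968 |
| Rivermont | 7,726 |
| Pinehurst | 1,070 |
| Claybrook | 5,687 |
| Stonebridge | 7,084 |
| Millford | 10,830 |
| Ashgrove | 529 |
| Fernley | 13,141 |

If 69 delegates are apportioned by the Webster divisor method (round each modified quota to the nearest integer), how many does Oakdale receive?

9

Standard divisor 53035/69 ≈ 768.623; standard quotas: Oakdale 9.066, Rivermont 10.052, Pinehurst 1.392, Claybrook 7.399, Stonebridge 9.216, Millford 14.090, Ashgrove 0.688, Fernley 17.097.
Rounding to the nearest integer gives 9, 10, 1, 7, 9, 14, 1, 17 = 68 seats, so the divisor must be adjusted.
With modified divisor 755: modified quotas Oakdale 9.229, Rivermont 10.233, Pinehurst 1.417, Claybrook 7.532, Stonebridge 9.383, Millford 14.344, Ashgrove 0.701, Fernley 17.405.
Rounding to the nearest integer: Oakdale 9, Rivermont 10, Pinehurst 1, Claybrook 8, Stonebridge 9, Millford 14, Ashgrove 1, Fernley 17 (total 69).
Oakdale receives 9.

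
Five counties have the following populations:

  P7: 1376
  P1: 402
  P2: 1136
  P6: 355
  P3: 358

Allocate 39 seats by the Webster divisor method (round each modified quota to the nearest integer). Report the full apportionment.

P7 15, P1 4, P2 12, P6 4, P3 4

Standard divisor 3627/39 ≈ 93; standard quotas: P7 14.796, P1 4.323, P2 12.215, P6 3.817, P3 3.849.
Rounding to the nearest integer gives P7 15, P1 4, P2 12, P6 4, P3 4 — total 39, matching the house size, so no adjustment is needed.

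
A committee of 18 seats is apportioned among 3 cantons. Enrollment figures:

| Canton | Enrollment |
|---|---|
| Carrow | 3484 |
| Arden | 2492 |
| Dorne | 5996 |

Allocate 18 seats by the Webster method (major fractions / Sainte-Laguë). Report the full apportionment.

Carrow: 5, Arden: 4, Dorne: 9

Standard divisor 11972/18 ≈ 665.111; standard quotas: Carrow 5.238, Arden 3.747, Dorne 9.015.
Rounding to the nearest integer gives Carrow 5, Arden 4, Dorne 9 — total 18, matching the house size, so no adjustment is needed.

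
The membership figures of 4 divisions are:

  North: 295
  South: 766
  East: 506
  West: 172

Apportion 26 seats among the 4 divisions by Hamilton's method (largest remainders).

North 4; South 11; East 8; West 3

The standard divisor is 1739/26 ≈ 66.885.
Standard quotas: North 4.411, South 11.453, East 7.565, West 2.572.
Lower quotas: North 4, South 11, East 7, West 2 (sum 24, leaving 2 seats).
Remainders in descending order: West 0.572, East 0.565, South 0.453, North 0.411.
The surplus seats go to West, East.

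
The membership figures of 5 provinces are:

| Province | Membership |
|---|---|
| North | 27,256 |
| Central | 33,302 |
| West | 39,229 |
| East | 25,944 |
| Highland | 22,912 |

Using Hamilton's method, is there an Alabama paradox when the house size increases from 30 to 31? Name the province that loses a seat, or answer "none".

At 30 seats: North 5, Central 7, West 8, East 5, Highland 5.
At 31 seats: North 6, Central 7, West 8, East 5, Highland 5.
No province's allocation decreased.

none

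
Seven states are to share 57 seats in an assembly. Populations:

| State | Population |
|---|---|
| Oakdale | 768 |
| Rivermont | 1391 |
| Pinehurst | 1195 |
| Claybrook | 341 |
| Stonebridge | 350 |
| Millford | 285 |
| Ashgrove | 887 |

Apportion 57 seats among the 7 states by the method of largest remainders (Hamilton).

Oakdale=8, Rivermont=15, Pinehurst=13, Claybrook=4, Stonebridge=4, Millford=3, Ashgrove=10

Standard divisor: 5217 ÷ 57 ≈ 91.526.
Standard quotas: Oakdale 8.391, Rivermont 15.198, Pinehurst 13.056, Claybrook 3.726, Stonebridge 3.824, Millford 3.114, Ashgrove 9.691.
Lower quotas: Oakdale 8, Rivermont 15, Pinehurst 13, Claybrook 3, Stonebridge 3, Millford 3, Ashgrove 9 (sum 54, leaving 3 seats).
Remainders in descending order: Stonebridge 0.824, Claybrook 0.726, Ashgrove 0.691, Oakdale 0.391, Rivermont 0.198, Millford 0.114, Pinehurst 0.056.
Largest remainders: Stonebridge, Claybrook, Ashgrove receive the extra seats.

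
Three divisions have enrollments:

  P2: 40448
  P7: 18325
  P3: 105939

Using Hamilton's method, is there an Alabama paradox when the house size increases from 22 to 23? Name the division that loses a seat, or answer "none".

P7

At 22 seats: P2 5, P7 3, P3 14.
At 23 seats: P2 6, P7 2, P3 15.
P7 drops from 3 to 2.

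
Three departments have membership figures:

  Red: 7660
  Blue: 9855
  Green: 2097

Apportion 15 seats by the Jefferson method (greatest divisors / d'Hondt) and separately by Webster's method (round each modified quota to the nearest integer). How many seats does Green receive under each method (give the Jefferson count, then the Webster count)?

Jefferson: Red 6, Blue 8, Green 1.
Webster: Red 6, Blue 7, Green 2.
Green gets 1 under Jefferson and 2 under Webster.

1 and 2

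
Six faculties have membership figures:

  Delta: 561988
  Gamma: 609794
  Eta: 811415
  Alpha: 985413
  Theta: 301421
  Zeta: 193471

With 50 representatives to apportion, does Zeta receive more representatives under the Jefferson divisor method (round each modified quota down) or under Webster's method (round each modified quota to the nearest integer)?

Webster

Jefferson: Delta 8, Gamma 9, Eta 12, Alpha 15, Theta 4, Zeta 2.
Webster: Delta 8, Gamma 9, Eta 12, Alpha 14, Theta 4, Zeta 3.
Zeta gets 2 under Jefferson and 3 under Webster.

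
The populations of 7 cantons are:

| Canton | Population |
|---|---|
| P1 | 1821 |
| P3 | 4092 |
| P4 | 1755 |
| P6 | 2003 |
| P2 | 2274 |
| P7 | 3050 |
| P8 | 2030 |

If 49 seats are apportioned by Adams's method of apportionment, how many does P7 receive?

9

Standard divisor 17025/49 ≈ 347.449; standard quotas: P1 5.241, P3 11.777, P4 5.051, P6 5.765, P2 6.545, P7 8.778, P8 5.843.
Rounding up gives 6, 12, 6, 6, 7, 9, 6 = 52 seats, so the divisor must be adjusted.
With modified divisor 376: modified quotas P1 4.843, P3 10.883, P4 4.668, P6 5.327, P2 6.048, P7 8.112, P8 5.399.
Rounding up: P1 5, P3 11, P4 5, P6 6, P2 7, P7 9, P8 6 (total 49).
P7 receives 9.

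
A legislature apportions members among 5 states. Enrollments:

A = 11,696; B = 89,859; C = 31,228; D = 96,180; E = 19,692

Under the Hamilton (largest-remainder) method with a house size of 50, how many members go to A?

3

Total 248655; standard divisor 248655/50 ≈ 4973.1.
Standard quotas: A 2.3519, B 18.0690, C 6.2794, D 19.3400, E 3.9597.
Lower quotas: A 2, B 18, C 6, D 19, E 3 (sum 48, leaving 2 seats).
Remainders in descending order: E 0.9597, A 0.3519, D 0.3400, C 0.2794, B 0.0690.
The surplus seats go to E, A.
A receives 3.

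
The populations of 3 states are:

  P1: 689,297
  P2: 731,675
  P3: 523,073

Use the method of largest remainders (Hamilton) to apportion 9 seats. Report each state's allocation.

P1=3, P2=3, P3=3

The standard divisor is 1944045/9 = 216005.
Standard quotas: P1 3.1911, P2 3.3873, P3 2.4216.
Lower quotas: P1 3, P2 3, P3 2 (sum 8, leaving 1 seat).
Remainders in descending order: P3 0.4216, P2 0.3873, P1 0.1911.
The surplus seat goes to P3.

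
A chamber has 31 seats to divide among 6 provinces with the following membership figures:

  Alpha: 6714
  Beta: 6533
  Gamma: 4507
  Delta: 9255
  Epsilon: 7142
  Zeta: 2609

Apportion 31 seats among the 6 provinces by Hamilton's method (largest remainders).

Alpha=6, Beta=5, Gamma=4, Delta=8, Epsilon=6, Zeta=2

Total 36760; standard divisor 36760/31 ≈ 1185.806.
Standard quotas: Alpha 5.6620, Beta 5.5093, Gamma 3.8008, Delta 7.8048, Epsilon 6.0229, Zeta 2.2002.
Lower quotas: Alpha 5, Beta 5, Gamma 3, Delta 7, Epsilon 6, Zeta 2 (sum 28, leaving 3 seats).
Remainders in descending order: Delta 0.8048, Gamma 0.8008, Alpha 0.6620, Beta 0.5093, Zeta 0.2002, Epsilon 0.0229.
Largest remainders: Delta, Gamma, Alpha receive the extra seats.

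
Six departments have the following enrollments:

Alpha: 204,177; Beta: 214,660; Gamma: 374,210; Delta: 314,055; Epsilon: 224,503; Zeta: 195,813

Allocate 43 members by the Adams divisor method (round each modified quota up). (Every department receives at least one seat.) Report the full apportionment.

Standard divisor 1527418/43 ≈ 35521.349; standard quotas: Alpha 5.748, Beta 6.043, Gamma 10.535, Delta 8.841, Epsilon 6.320, Zeta 5.513.
Rounding up gives 6, 7, 11, 9, 7, 6 = 46 seats, so the divisor must be adjusted.
With modified divisor 38300: modified quotas Alpha 5.331, Beta 5.605, Gamma 9.770, Delta 8.200, Epsilon 5.862, Zeta 5.113.
Rounding up: Alpha 6, Beta 6, Gamma 10, Delta 9, Epsilon 6, Zeta 6 (total 43).

Alpha: 6, Beta: 6, Gamma: 10, Delta: 9, Epsilon: 6, Zeta: 6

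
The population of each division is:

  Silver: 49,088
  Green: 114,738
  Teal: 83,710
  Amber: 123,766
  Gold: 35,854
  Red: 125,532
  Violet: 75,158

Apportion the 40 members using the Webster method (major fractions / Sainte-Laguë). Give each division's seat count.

Silver=3; Green=8; Teal=6; Amber=8; Gold=2; Red=8; Violet=5

Standard divisor 607846/40 ≈ 15196.15; standard quotas: Silver 3.230, Green 7.550, Teal 5.509, Amber 8.145, Gold 2.359, Red 8.261, Violet 4.946.
Rounding to the nearest integer gives Silver 3, Green 8, Teal 6, Amber 8, Gold 2, Red 8, Violet 5 — total 40, matching the house size, so no adjustment is needed.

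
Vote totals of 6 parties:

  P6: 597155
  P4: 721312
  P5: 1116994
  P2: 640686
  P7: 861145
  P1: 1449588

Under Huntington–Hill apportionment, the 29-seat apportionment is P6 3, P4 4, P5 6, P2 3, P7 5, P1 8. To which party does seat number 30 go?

P2

Priority for the next seat is population ÷ (√(s·(s+1))).
Priorities: P6 172383.800, P4 161290.266, P5 172355.916, P2 184950.117, P7 157222.847, P1 170835.584.
Highest priority: P2.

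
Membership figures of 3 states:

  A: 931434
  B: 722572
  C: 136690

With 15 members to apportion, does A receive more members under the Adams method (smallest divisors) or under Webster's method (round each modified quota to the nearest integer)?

Webster

Adams: A 7, B 6, C 2.
Webster: A 8, B 6, C 1.
A gets 7 under Adams and 8 under Webster.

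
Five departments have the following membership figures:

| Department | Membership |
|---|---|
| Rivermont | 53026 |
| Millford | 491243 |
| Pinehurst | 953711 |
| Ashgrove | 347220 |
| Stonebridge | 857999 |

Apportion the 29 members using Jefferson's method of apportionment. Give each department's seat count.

Standard divisor 2703199/29 ≈ 93213.759; standard quotas: Rivermont 0.569, Millford 5.270, Pinehurst 10.231, Ashgrove 3.725, Stonebridge 9.205.
Rounding down gives 0, 5, 10, 3, 9 = 27 seats, so the divisor must be adjusted.
With modified divisor 86300: modified quotas Rivermont 0.614, Millford 5.692, Pinehurst 11.051, Ashgrove 4.023, Stonebridge 9.942.
Rounding down: Rivermont 0, Millford 5, Pinehurst 11, Ashgrove 4, Stonebridge 9 (total 29).

Rivermont: 0; Millford: 5; Pinehurst: 11; Ashgrove: 4; Stonebridge: 9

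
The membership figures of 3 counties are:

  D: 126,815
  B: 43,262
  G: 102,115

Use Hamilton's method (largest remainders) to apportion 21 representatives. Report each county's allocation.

D 10, B 3, G 8

The standard divisor is 272192/21 ≈ 12961.524.
Standard quotas: D 9.7840, B 3.3377, G 7.8783.
Lower quotas: D 9, B 3, G 7 (sum 19, leaving 2 seats).
Remainders in descending order: G 0.8783, D 0.7840, B 0.3377.
The surplus seats go to G, D.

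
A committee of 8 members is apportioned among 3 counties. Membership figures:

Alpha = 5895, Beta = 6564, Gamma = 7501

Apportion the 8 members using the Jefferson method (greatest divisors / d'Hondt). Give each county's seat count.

Standard divisor 19960/8 ≈ 2495; standard quotas: Alpha 2.363, Beta 2.631, Gamma 3.006.
Rounding down gives 2, 2, 3 = 7 seats, so the divisor must be adjusted.
With modified divisor 2100: modified quotas Alpha 2.807, Beta 3.126, Gamma 3.572.
Rounding down: Alpha 2, Beta 3, Gamma 3 (total 8).

Alpha 2; Beta 3; Gamma 3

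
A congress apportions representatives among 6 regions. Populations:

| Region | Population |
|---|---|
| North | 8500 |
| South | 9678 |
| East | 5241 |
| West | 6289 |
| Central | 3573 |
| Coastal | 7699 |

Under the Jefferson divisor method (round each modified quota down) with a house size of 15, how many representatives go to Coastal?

Standard divisor 40980/15 ≈ 2732; standard quotas: North 3.111, South 3.542, East 1.918, West 2.302, Central 1.308, Coastal 2.818.
Rounding down gives 3, 3, 1, 2, 1, 2 = 12 seats, so the divisor must be adjusted.
With modified divisor 2300: modified quotas North 3.696, South 4.208, East 2.279, West 2.734, Central 1.553, Coastal 3.347.
Rounding down: North 3, South 4, East 2, West 2, Central 1, Coastal 3 (total 15).
Coastal receives 3.

3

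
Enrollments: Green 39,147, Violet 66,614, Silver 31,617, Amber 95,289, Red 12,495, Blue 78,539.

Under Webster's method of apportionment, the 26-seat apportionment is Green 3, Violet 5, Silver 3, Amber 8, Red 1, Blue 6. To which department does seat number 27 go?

Priority for the next seat is population ÷ (current seats + 0.5).
Priorities: Green 11184.857, Violet 12111.636, Silver 9033.429, Amber 11210.471, Red 8330.000, Blue 12082.923.
Highest priority: Violet.

Violet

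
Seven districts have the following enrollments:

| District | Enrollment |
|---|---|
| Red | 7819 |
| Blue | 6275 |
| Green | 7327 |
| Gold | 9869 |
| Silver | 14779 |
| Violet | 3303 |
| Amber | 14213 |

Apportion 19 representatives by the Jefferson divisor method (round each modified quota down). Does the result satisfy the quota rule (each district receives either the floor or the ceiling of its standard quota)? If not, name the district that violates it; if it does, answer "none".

Standard quotas: Red 2.336, Blue 1.875, Green 2.189, Gold 2.949, Silver 4.416, Violet 0.987, Amber 4.247.
Jefferson allocation: Red 2, Blue 2, Green 2, Gold 3, Silver 5, Violet 1, Amber 4.
Every allocation lies between the lower and upper quota.

none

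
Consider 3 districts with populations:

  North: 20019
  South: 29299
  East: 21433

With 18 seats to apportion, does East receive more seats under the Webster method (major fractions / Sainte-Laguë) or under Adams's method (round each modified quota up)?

Adams

Webster: North 5, South 8, East 5.
Adams: North 5, South 7, East 6.
East gets 5 under Webster and 6 under Adams.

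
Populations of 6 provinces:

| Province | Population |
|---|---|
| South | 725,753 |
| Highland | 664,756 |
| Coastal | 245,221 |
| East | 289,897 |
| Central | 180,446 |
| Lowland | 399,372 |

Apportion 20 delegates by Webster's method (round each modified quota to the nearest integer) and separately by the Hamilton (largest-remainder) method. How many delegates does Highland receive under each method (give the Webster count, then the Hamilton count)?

6 and 5

Webster: South 6, Highland 6, Coastal 2, East 2, Central 1, Lowland 3.
Hamilton: South 6, Highland 5, Coastal 2, East 2, Central 2, Lowland 3.
Highland gets 6 under Webster and 5 under Hamilton.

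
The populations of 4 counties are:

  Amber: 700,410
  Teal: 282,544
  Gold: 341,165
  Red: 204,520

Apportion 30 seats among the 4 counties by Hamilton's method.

Total 1528639; standard divisor 1528639/30 ≈ 50954.633.
Standard quotas: Amber 13.7458, Teal 5.5450, Gold 6.6955, Red 4.0138.
Lower quotas: Amber 13, Teal 5, Gold 6, Red 4 (sum 28, leaving 2 seats).
Remainders in descending order: Amber 0.7458, Gold 0.6955, Teal 0.5450, Red 0.0138.
The surplus seats go to Amber, Gold.

Amber 14, Teal 5, Gold 7, Red 4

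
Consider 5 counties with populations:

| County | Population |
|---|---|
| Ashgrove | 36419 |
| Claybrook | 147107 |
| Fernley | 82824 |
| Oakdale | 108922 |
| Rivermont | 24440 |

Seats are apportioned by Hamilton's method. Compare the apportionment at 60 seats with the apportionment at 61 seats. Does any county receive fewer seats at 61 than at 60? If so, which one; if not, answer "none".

Ashgrove

At 60 seats: Ashgrove 6, Claybrook 22, Fernley 12, Oakdale 16, Rivermont 4.
At 61 seats: Ashgrove 5, Claybrook 22, Fernley 13, Oakdale 17, Rivermont 4.
Ashgrove drops from 6 to 5.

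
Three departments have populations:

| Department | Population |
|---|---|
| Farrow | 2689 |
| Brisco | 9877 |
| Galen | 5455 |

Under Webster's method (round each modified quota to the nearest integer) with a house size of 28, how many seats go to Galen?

Standard divisor 18021/28 ≈ 643.607; standard quotas: Farrow 4.178, Brisco 15.346, Galen 8.476.
Rounding to the nearest integer gives 4, 15, 8 = 27 seats, so the divisor must be adjusted.
With modified divisor 640: modified quotas Farrow 4.202, Brisco 15.433, Galen 8.523.
Rounding to the nearest integer: Farrow 4, Brisco 15, Galen 9 (total 28).
Galen receives 9.

9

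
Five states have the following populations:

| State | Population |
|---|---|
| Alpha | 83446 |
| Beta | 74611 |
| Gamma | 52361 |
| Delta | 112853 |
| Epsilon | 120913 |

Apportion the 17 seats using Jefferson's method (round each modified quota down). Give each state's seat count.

Alpha 3, Beta 3, Gamma 2, Delta 4, Epsilon 5

Standard divisor 444184/17 ≈ 26128.471; standard quotas: Alpha 3.194, Beta 2.856, Gamma 2.004, Delta 4.319, Epsilon 4.628.
Rounding down gives 3, 2, 2, 4, 4 = 15 seats, so the divisor must be adjusted.
With modified divisor 23400: modified quotas Alpha 3.566, Beta 3.189, Gamma 2.238, Delta 4.823, Epsilon 5.167.
Rounding down: Alpha 3, Beta 3, Gamma 2, Delta 4, Epsilon 5 (total 17).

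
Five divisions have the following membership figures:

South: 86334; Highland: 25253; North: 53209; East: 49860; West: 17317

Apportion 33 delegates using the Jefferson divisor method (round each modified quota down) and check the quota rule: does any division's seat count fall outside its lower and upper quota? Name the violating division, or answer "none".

Standard quotas: South 12.282, Highland 3.592, North 7.569, East 7.093, West 2.463.
Jefferson allocation: South 13, Highland 3, North 8, East 7, West 2.
Every allocation lies between the lower and upper quota.

none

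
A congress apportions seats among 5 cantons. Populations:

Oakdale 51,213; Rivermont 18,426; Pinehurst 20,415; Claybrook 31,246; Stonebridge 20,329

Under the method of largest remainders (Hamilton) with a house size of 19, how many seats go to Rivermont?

2

Standard divisor: 141629 ÷ 19 ≈ 7454.158.
Standard quotas: Oakdale 6.8704, Rivermont 2.4719, Pinehurst 2.7387, Claybrook 4.1918, Stonebridge 2.7272.
Lower quotas: Oakdale 6, Rivermont 2, Pinehurst 2, Claybrook 4, Stonebridge 2 (sum 16, leaving 3 seats).
Remainders in descending order: Oakdale 0.8704, Pinehurst 0.7387, Stonebridge 0.7272, Rivermont 0.4719, Claybrook 0.1918.
The surplus seats go to Oakdale, Pinehurst, Stonebridge.
Rivermont receives 2.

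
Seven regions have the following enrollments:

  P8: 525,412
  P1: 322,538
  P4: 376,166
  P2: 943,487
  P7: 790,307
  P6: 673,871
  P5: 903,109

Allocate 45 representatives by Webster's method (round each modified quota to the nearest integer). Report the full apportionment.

P8 5, P1 3, P4 4, P2 9, P7 8, P6 7, P5 9

Standard divisor 4534890/45 ≈ 100775.333; standard quotas: P8 5.214, P1 3.201, P4 3.733, P2 9.362, P7 7.842, P6 6.687, P5 8.962.
Rounding to the nearest integer gives P8 5, P1 3, P4 4, P2 9, P7 8, P6 7, P5 9 — total 45, matching the house size, so no adjustment is needed.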